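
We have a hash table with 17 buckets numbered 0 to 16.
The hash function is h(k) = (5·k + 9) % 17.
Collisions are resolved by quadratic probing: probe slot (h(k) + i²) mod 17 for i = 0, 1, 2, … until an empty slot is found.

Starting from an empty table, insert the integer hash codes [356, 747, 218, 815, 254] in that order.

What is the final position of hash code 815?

8

356: h=4 => slot 4
747: h=4, probe 4,5 => slot 5
218: h=11 => slot 11
815: h=4, probe 4,5,8 => slot 8
254: h=4, probe 4,5,8,13 => slot 13
Table: [∅, ∅, ∅, ∅, 356, 747, ∅, ∅, 815, ∅, ∅, 218, ∅, 254, ∅, ∅, ∅]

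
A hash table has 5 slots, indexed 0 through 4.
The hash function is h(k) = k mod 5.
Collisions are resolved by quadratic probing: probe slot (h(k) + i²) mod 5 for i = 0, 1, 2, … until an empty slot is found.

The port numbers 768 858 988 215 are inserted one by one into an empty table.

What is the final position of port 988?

768 hashes to 3; slot 3 is free -> place at 3.
858 hashes to 3; 3 taken -> place at 4.
988 hashes to 3; 3,4 taken -> place at 2.
215 hashes to 0; slot 0 is free -> place at 0.
Table: [215, _, 988, 768, 858]

2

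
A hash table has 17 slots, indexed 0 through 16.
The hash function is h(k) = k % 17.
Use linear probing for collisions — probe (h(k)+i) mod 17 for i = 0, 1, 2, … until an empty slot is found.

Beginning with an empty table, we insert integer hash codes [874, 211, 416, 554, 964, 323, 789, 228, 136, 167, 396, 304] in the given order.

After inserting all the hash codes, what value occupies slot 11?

789

874 hashes to 7; slot 7 is free -> place at 7.
211 hashes to 7; 7 taken -> place at 8.
416 hashes to 8; 8 taken -> place at 9.
554 hashes to 10; slot 10 is free -> place at 10.
964 hashes to 12; slot 12 is free -> place at 12.
323 hashes to 0; slot 0 is free -> place at 0.
789 hashes to 7; 7,8,9,10 taken -> place at 11.
228 hashes to 7; 7,8,9,10,11,12 taken -> place at 13.
136 hashes to 0; 0 taken -> place at 1.
167 hashes to 14; slot 14 is free -> place at 14.
396 hashes to 5; slot 5 is free -> place at 5.
304 hashes to 15; slot 15 is free -> place at 15.
Table: [323, 136, -, -, -, 396, -, 874, 211, 416, 554, 789, 964, 228, 167, 304, -]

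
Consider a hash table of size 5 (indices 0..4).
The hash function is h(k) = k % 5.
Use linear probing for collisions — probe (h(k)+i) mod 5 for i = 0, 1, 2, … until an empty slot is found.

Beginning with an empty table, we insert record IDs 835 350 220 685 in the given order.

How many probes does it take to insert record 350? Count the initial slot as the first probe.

Insert 835: h=0, slot 0 empty => index 0.
Insert 350: h=0, slot 0 occupied => index 1.
Insert 220: h=0, slots 0,1 occupied => index 2.
Insert 685: h=0, slots 0,1,2 occupied => index 3.
Table: [835, 350, 220, 685, ∅]

2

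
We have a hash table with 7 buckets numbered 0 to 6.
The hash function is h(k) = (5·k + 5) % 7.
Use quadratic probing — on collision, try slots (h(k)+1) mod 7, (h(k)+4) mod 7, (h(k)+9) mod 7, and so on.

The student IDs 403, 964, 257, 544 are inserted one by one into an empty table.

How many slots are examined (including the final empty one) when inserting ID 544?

403 hashes to 4; slot 4 is free → place at 4.
964 hashes to 2; slot 2 is free → place at 2.
257 hashes to 2; 2 taken → place at 3.
544 hashes to 2; 2,3 taken → place at 6.
Table: [-, -, 964, 257, 403, -, 544]

3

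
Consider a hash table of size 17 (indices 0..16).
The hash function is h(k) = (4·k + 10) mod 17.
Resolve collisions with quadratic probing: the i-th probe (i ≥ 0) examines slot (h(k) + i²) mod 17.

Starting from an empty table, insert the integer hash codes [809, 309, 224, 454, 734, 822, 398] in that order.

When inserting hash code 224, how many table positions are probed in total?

809: h=16 → slot 16
309: h=5 → slot 5
224: h=5, probe 5,6 → slot 6
454: h=7 → slot 7
734: h=5, probe 5,6,9 → slot 9
822: h=0 → slot 0
398: h=4 → slot 4
Table: [822, -, -, -, 398, 309, 224, 454, -, 734, -, -, -, -, -, -, 809]

2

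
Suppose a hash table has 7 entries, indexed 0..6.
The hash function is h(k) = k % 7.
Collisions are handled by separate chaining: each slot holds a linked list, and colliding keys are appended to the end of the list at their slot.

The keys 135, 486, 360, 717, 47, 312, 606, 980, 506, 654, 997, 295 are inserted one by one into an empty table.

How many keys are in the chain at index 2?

2

Insert 135: h=2, bucket 2 empty -> new chain.
Insert 486: h=3, bucket 3 empty -> new chain.
Insert 360: h=3, bucket 3 nonempty -> append to chain.
Insert 717: h=3, bucket 3 nonempty -> append to chain.
Insert 47: h=5, bucket 5 empty -> new chain.
Insert 312: h=4, bucket 4 empty -> new chain.
Insert 606: h=4, bucket 4 nonempty -> append to chain.
Insert 980: h=0, bucket 0 empty -> new chain.
Insert 506: h=2, bucket 2 nonempty -> append to chain.
Insert 654: h=3, bucket 3 nonempty -> append to chain.
Insert 997: h=3, bucket 3 nonempty -> append to chain.
Insert 295: h=1, bucket 1 empty -> new chain.
Final buckets:
0: 980
1: 295
2: 135 -> 506
3: 486 -> 360 -> 717 -> 654 -> 997
4: 312 -> 606
5: 47
6: —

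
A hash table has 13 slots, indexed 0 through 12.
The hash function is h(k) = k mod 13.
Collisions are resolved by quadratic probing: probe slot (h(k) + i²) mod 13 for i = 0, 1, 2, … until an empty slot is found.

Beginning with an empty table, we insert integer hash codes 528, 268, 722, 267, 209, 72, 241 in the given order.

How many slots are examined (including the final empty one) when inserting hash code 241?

5

Insert 528: h=8, slot 8 empty => index 8.
Insert 268: h=8, slot 8 occupied => index 9.
Insert 722: h=7, slot 7 empty => index 7.
Insert 267: h=7, slots 7,8 occupied => index 11.
Insert 209: h=1, slot 1 empty => index 1.
Insert 72: h=7, slots 7,8,11 occupied => index 3.
Insert 241: h=7, slots 7,8,11,3 occupied => index 10.
Table: [., 209, ., 72, ., ., ., 722, 528, 268, 241, 267, .]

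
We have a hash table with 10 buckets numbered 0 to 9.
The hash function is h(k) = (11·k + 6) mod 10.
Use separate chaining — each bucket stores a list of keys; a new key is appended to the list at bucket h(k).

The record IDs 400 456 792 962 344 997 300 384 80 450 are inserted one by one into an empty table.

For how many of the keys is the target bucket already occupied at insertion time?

Insert 400: h=6, bucket 6 empty -> new chain.
Insert 456: h=2, bucket 2 empty -> new chain.
Insert 792: h=8, bucket 8 empty -> new chain.
Insert 962: h=8, bucket 8 nonempty -> append to chain.
Insert 344: h=0, bucket 0 empty -> new chain.
Insert 997: h=3, bucket 3 empty -> new chain.
Insert 300: h=6, bucket 6 nonempty -> append to chain.
Insert 384: h=0, bucket 0 nonempty -> append to chain.
Insert 80: h=6, bucket 6 nonempty -> append to chain.
Insert 450: h=6, bucket 6 nonempty -> append to chain.
Final buckets:
0: 344 -> 384
1: —
2: 456
3: 997
4: —
5: —
6: 400 -> 300 -> 80 -> 450
7: —
8: 792 -> 962
9: —

5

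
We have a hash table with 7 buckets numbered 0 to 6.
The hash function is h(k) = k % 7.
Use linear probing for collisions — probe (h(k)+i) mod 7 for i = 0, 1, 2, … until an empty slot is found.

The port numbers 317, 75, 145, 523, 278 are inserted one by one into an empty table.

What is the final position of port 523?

0

317 hashes to 2; slot 2 is free -> place at 2.
75 hashes to 5; slot 5 is free -> place at 5.
145 hashes to 5; 5 taken -> place at 6.
523 hashes to 5; 5,6 taken -> place at 0.
278 hashes to 5; 5,6,0 taken -> place at 1.
Table: [523, 278, 317, -, -, 75, 145]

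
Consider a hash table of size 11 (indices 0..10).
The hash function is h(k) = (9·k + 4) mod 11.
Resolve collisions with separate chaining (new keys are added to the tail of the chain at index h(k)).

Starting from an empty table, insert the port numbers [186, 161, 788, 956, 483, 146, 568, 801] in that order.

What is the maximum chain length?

3

186 -> bucket 6
161 -> bucket 1
788 -> bucket 1 (collision)
956 -> bucket 6 (collision)
483 -> bucket 6 (collision)
146 -> bucket 9
568 -> bucket 1 (collision)
801 -> bucket 8
Final buckets:
0: .
1: 161 -> 788 -> 568
2: .
3: .
4: .
5: .
6: 186 -> 956 -> 483
7: .
8: 801
9: 146
10: .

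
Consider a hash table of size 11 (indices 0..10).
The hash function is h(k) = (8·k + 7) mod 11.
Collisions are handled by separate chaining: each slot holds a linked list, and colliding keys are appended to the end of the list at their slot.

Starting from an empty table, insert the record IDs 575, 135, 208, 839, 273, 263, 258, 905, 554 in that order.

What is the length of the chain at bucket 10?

2

Insert 575: h=9, bucket 9 empty -> new chain.
Insert 135: h=9, bucket 9 nonempty -> append to chain.
Insert 208: h=10, bucket 10 empty -> new chain.
Insert 839: h=9, bucket 9 nonempty -> append to chain.
Insert 273: h=2, bucket 2 empty -> new chain.
Insert 263: h=10, bucket 10 nonempty -> append to chain.
Insert 258: h=3, bucket 3 empty -> new chain.
Insert 905: h=9, bucket 9 nonempty -> append to chain.
Insert 554: h=6, bucket 6 empty -> new chain.
Final buckets:
0: .
1: .
2: 273
3: 258
4: .
5: .
6: 554
7: .
8: .
9: 575 -> 135 -> 839 -> 905
10: 208 -> 263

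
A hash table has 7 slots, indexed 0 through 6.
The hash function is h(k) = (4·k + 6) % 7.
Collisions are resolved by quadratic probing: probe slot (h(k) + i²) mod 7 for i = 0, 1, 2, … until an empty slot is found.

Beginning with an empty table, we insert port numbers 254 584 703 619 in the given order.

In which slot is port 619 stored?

1

254 hashes to 0; slot 0 is free => place at 0.
584 hashes to 4; slot 4 is free => place at 4.
703 hashes to 4; 4 taken => place at 5.
619 hashes to 4; 4,5 taken => place at 1.
Table: [254, 619, _, _, 584, 703, _]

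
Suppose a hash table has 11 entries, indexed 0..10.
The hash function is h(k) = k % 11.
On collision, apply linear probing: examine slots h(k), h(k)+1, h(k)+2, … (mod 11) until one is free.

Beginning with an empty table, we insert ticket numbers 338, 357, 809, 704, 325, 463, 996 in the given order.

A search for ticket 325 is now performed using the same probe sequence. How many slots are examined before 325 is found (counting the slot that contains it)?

338 hashes to 8; slot 8 is free → place at 8.
357 hashes to 5; slot 5 is free → place at 5.
809 hashes to 6; slot 6 is free → place at 6.
704 hashes to 0; slot 0 is free → place at 0.
325 hashes to 6; 6 taken → place at 7.
463 hashes to 1; slot 1 is free → place at 1.
996 hashes to 6; 6,7,8 taken → place at 9.
Table: [704, 463, _, _, _, 357, 809, 325, 338, 996, _]
Lookup 325: h=6, probe 6,7 → found at 7.

2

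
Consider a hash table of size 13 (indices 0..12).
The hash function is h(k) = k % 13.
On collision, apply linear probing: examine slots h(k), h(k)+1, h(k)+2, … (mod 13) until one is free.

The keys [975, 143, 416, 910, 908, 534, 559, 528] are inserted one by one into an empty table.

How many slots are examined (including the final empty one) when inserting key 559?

6

Insert 975: h=0, slot 0 empty => index 0.
Insert 143: h=0, slot 0 occupied => index 1.
Insert 416: h=0, slots 0,1 occupied => index 2.
Insert 910: h=0, slots 0,1,2 occupied => index 3.
Insert 908: h=11, slot 11 empty => index 11.
Insert 534: h=1, slots 1,2,3 occupied => index 4.
Insert 559: h=0, slots 0,1,2,3,4 occupied => index 5.
Insert 528: h=8, slot 8 empty => index 8.
Table: [975, 143, 416, 910, 534, 559, —, —, 528, —, —, 908, —]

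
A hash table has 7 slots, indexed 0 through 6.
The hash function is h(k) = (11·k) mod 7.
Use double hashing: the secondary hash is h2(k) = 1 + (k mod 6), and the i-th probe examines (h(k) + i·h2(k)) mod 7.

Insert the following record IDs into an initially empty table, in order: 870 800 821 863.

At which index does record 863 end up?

870: h=1 → slot 1
800: h=1, h2=3, probe 1,4 → slot 4
821: h=1, h2=6, probe 1,0 → slot 0
863: h=1, h2=6, probe 1,0,6 → slot 6
Table: [821, 870, _, _, 800, _, 863]

6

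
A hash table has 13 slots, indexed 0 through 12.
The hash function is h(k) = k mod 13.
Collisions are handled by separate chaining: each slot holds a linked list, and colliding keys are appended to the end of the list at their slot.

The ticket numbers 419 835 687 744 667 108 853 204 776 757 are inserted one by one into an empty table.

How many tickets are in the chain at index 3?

Insert 419: h=3, bucket 3 empty -> new chain.
Insert 835: h=3, bucket 3 nonempty -> append to chain.
Insert 687: h=11, bucket 11 empty -> new chain.
Insert 744: h=3, bucket 3 nonempty -> append to chain.
Insert 667: h=4, bucket 4 empty -> new chain.
Insert 108: h=4, bucket 4 nonempty -> append to chain.
Insert 853: h=8, bucket 8 empty -> new chain.
Insert 204: h=9, bucket 9 empty -> new chain.
Insert 776: h=9, bucket 9 nonempty -> append to chain.
Insert 757: h=3, bucket 3 nonempty -> append to chain.
Final buckets:
0: -
1: -
2: -
3: 419 -> 835 -> 744 -> 757
4: 667 -> 108
5: -
6: -
7: -
8: 853
9: 204 -> 776
10: -
11: 687
12: -

4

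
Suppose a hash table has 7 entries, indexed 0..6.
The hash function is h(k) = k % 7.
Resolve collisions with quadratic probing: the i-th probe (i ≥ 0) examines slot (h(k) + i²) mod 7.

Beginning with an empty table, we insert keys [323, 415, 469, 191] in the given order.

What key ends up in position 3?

191

323 hashes to 1; slot 1 is free → place at 1.
415 hashes to 2; slot 2 is free → place at 2.
469 hashes to 0; slot 0 is free → place at 0.
191 hashes to 2; 2 taken → place at 3.
Table: [469, 323, 415, 191, ∅, ∅, ∅]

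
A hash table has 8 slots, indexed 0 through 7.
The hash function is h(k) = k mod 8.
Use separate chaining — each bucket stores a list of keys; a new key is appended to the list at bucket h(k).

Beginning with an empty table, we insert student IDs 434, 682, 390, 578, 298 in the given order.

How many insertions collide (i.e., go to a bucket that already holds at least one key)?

3

Insert 434: h=2, bucket 2 empty → new chain.
Insert 682: h=2, bucket 2 nonempty → append to chain.
Insert 390: h=6, bucket 6 empty → new chain.
Insert 578: h=2, bucket 2 nonempty → append to chain.
Insert 298: h=2, bucket 2 nonempty → append to chain.
Final buckets:
0: —
1: —
2: 434 -> 682 -> 578 -> 298
3: —
4: —
5: —
6: 390
7: —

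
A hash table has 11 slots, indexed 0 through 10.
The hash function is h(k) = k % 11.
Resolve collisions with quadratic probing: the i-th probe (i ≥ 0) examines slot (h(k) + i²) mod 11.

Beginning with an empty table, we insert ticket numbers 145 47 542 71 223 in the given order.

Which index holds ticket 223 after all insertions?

145 hashes to 2; slot 2 is free → place at 2.
47 hashes to 3; slot 3 is free → place at 3.
542 hashes to 3; 3 taken → place at 4.
71 hashes to 5; slot 5 is free → place at 5.
223 hashes to 3; 3,4 taken → place at 7.
Table: [∅, ∅, 145, 47, 542, 71, ∅, 223, ∅, ∅, ∅]

7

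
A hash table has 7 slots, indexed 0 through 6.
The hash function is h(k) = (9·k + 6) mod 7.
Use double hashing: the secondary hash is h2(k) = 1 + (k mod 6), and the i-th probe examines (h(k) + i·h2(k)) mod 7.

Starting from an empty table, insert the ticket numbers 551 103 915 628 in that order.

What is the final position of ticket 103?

551: h=2 → slot 2
103: h=2, h2=2, probe 2,4 → slot 4
915: h=2, h2=4, probe 2,6 → slot 6
628: h=2, h2=5, probe 2,0 → slot 0
Table: [628, -, 551, -, 103, -, 915]

4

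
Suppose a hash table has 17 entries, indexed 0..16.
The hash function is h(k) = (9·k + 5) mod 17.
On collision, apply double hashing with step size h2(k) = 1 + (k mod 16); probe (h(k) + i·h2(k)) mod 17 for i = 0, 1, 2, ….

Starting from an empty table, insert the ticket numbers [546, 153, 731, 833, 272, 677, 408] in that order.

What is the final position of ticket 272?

Insert 546: h=6, slot 6 empty -> index 6.
Insert 153: h=5, slot 5 empty -> index 5.
Insert 731: h=5, h2=12, slot 5 occupied -> index 0.
Insert 833: h=5, h2=2, slot 5 occupied -> index 7.
Insert 272: h=5, h2=1, slots 5,6,7 occupied -> index 8.
Insert 677: h=12, slot 12 empty -> index 12.
Insert 408: h=5, h2=9, slot 5 occupied -> index 14.
Table: [731, ., ., ., ., 153, 546, 833, 272, ., ., ., 677, ., 408, ., .]

8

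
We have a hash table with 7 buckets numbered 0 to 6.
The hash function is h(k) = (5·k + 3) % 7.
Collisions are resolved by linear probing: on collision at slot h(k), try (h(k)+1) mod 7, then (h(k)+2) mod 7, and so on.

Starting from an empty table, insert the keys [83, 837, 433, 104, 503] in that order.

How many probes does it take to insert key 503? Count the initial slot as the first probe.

4

Insert 83: h=5, slot 5 empty => index 5.
Insert 837: h=2, slot 2 empty => index 2.
Insert 433: h=5, slot 5 occupied => index 6.
Insert 104: h=5, slots 5,6 occupied => index 0.
Insert 503: h=5, slots 5,6,0 occupied => index 1.
Table: [104, 503, 837, -, -, 83, 433]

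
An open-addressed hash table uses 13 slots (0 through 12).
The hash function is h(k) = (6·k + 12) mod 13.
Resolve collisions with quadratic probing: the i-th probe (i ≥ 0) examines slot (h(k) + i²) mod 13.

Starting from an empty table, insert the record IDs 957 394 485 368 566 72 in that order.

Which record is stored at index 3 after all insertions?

957: h=8 -> slot 8
394: h=10 -> slot 10
485: h=10, probe 10,11 -> slot 11
368: h=10, probe 10,11,1 -> slot 1
566: h=2 -> slot 2
72: h=2, probe 2,3 -> slot 3
Table: [∅, 368, 566, 72, ∅, ∅, ∅, ∅, 957, ∅, 394, 485, ∅]

72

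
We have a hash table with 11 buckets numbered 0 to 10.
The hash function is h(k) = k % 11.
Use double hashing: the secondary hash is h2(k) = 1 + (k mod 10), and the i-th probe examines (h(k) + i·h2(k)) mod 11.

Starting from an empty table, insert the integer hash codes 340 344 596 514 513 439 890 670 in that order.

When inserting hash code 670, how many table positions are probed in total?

340: h=10 => slot 10
344: h=3 => slot 3
596: h=2 => slot 2
514: h=8 => slot 8
513: h=7 => slot 7
439: h=10, h2=10, probe 10,9 => slot 9
890: h=10, h2=1, probe 10,0 => slot 0
670: h=10, h2=1, probe 10,0,1 => slot 1
Table: [890, 670, 596, 344, —, —, —, 513, 514, 439, 340]

3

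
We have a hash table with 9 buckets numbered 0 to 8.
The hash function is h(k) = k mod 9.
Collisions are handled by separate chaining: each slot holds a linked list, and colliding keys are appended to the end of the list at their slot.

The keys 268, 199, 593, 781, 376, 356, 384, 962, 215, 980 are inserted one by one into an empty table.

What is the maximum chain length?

268 -> bucket 7
199 -> bucket 1
593 -> bucket 8
781 -> bucket 7 (collision)
376 -> bucket 7 (collision)
356 -> bucket 5
384 -> bucket 6
962 -> bucket 8 (collision)
215 -> bucket 8 (collision)
980 -> bucket 8 (collision)
Final buckets:
0: .
1: 199
2: .
3: .
4: .
5: 356
6: 384
7: 268 -> 781 -> 376
8: 593 -> 962 -> 215 -> 980

4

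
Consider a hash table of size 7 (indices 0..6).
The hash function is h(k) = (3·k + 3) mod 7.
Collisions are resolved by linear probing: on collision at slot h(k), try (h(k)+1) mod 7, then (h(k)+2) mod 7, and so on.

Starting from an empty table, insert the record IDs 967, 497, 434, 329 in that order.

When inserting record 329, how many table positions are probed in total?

3

967: h=6 → slot 6
497: h=3 → slot 3
434: h=3, probe 3,4 → slot 4
329: h=3, probe 3,4,5 → slot 5
Table: [-, -, -, 497, 434, 329, 967]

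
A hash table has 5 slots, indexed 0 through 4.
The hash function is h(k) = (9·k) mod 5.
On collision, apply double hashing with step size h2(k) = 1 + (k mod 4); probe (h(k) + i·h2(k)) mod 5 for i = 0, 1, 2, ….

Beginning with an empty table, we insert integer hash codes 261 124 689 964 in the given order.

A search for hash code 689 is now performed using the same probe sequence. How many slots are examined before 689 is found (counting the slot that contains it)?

2

261: h=4 → slot 4
124: h=1 → slot 1
689: h=1, h2=2, probe 1,3 → slot 3
964: h=1, h2=1, probe 1,2 → slot 2
Table: [., 124, 964, 689, 261]
Lookup 689: h=1, h2=2, probe 1,3 → found at 3.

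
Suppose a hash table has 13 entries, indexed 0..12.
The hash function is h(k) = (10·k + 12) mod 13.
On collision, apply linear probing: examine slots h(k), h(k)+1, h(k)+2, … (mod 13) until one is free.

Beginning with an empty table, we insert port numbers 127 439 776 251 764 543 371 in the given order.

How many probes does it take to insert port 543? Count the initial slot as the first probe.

Insert 127: h=8, slot 8 empty → index 8.
Insert 439: h=8, slot 8 occupied → index 9.
Insert 776: h=11, slot 11 empty → index 11.
Insert 251: h=0, slot 0 empty → index 0.
Insert 764: h=8, slots 8,9 occupied → index 10.
Insert 543: h=8, slots 8,9,10,11 occupied → index 12.
Insert 371: h=4, slot 4 empty → index 4.
Table: [251, _, _, _, 371, _, _, _, 127, 439, 764, 776, 543]

5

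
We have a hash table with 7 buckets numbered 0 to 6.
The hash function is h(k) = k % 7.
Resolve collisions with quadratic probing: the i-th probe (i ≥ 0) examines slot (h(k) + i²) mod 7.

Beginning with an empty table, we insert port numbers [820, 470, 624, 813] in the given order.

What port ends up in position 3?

Insert 820: h=1, slot 1 empty → index 1.
Insert 470: h=1, slot 1 occupied → index 2.
Insert 624: h=1, slots 1,2 occupied → index 5.
Insert 813: h=1, slots 1,2,5 occupied → index 3.
Table: [∅, 820, 470, 813, ∅, 624, ∅]

813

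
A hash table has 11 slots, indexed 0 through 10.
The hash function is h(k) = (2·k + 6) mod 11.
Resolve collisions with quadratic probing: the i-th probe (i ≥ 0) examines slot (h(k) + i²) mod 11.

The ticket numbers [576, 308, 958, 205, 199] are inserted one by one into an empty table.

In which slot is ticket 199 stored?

576: h=3 → slot 3
308: h=6 → slot 6
958: h=8 → slot 8
205: h=9 → slot 9
199: h=8, probe 8,9,1 → slot 1
Table: [-, 199, -, 576, -, -, 308, -, 958, 205, -]

1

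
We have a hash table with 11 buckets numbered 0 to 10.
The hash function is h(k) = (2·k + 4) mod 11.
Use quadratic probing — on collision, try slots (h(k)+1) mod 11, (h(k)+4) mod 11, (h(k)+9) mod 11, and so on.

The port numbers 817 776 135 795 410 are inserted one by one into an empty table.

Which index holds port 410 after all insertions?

8

817: h=10 -> slot 10
776: h=5 -> slot 5
135: h=10, probe 10,0 -> slot 0
795: h=10, probe 10,0,3 -> slot 3
410: h=10, probe 10,0,3,8 -> slot 8
Table: [135, ∅, ∅, 795, ∅, 776, ∅, ∅, 410, ∅, 817]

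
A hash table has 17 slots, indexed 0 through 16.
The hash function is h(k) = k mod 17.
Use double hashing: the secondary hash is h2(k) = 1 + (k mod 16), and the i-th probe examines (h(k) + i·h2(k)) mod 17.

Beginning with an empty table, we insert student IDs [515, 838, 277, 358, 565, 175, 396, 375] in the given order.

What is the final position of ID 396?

515: h=5 -> slot 5
838: h=5, h2=7, probe 5,12 -> slot 12
277: h=5, h2=6, probe 5,11 -> slot 11
358: h=1 -> slot 1
565: h=4 -> slot 4
175: h=5, h2=16, probe 5,4,3 -> slot 3
396: h=5, h2=13, probe 5,1,14 -> slot 14
375: h=1, h2=8, probe 1,9 -> slot 9
Table: [—, 358, —, 175, 565, 515, —, —, —, 375, —, 277, 838, —, 396, —, —]

14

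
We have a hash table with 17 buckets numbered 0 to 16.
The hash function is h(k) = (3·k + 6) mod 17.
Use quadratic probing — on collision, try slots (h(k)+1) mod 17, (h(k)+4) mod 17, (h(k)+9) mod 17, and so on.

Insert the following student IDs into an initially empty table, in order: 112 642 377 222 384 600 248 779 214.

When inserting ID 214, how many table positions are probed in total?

5

112: h=2 -> slot 2
642: h=11 -> slot 11
377: h=15 -> slot 15
222: h=9 -> slot 9
384: h=2, probe 2,3 -> slot 3
600: h=4 -> slot 4
248: h=2, probe 2,3,6 -> slot 6
779: h=14 -> slot 14
214: h=2, probe 2,3,6,11,1 -> slot 1
Table: [-, 214, 112, 384, 600, -, 248, -, -, 222, -, 642, -, -, 779, 377, -]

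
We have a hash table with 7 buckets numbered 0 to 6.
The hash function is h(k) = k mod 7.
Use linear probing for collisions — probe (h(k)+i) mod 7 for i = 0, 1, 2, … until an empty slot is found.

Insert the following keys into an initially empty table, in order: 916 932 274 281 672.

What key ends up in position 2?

Insert 916: h=6, slot 6 empty -> index 6.
Insert 932: h=1, slot 1 empty -> index 1.
Insert 274: h=1, slot 1 occupied -> index 2.
Insert 281: h=1, slots 1,2 occupied -> index 3.
Insert 672: h=0, slot 0 empty -> index 0.
Table: [672, 932, 274, 281, _, _, 916]

274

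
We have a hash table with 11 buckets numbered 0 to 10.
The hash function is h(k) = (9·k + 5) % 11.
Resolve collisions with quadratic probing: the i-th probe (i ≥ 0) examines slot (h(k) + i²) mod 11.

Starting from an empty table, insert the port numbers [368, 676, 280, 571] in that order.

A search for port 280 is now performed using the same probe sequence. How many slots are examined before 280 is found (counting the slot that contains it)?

3

368 hashes to 6; slot 6 is free => place at 6.
676 hashes to 6; 6 taken => place at 7.
280 hashes to 6; 6,7 taken => place at 10.
571 hashes to 7; 7 taken => place at 8.
Table: [., ., ., ., ., ., 368, 676, 571, ., 280]
Lookup 280: h=6, probe 6,7,10 → found at 10.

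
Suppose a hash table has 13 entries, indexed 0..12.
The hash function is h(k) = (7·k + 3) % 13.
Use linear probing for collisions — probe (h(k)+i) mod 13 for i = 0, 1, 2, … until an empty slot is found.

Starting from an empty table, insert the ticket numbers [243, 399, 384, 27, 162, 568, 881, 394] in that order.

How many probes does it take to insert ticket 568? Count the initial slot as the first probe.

3

Insert 243: h=1, slot 1 empty → index 1.
Insert 399: h=1, slot 1 occupied → index 2.
Insert 384: h=0, slot 0 empty → index 0.
Insert 27: h=10, slot 10 empty → index 10.
Insert 162: h=6, slot 6 empty → index 6.
Insert 568: h=1, slots 1,2 occupied → index 3.
Insert 881: h=8, slot 8 empty → index 8.
Insert 394: h=5, slot 5 empty → index 5.
Table: [384, 243, 399, 568, -, 394, 162, -, 881, -, 27, -, -]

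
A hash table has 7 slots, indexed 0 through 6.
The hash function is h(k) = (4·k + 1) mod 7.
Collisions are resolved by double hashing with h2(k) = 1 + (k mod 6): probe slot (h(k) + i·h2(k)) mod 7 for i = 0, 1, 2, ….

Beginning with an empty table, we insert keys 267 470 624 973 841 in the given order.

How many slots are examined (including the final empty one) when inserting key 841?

267 hashes to 5; slot 5 is free → place at 5.
470 hashes to 5, h2=3; 5 taken → place at 1.
624 hashes to 5, h2=1; 5 taken → place at 6.
973 hashes to 1, h2=2; 1 taken → place at 3.
841 hashes to 5, h2=2; 5 taken → place at 0.
Table: [841, 470, —, 973, —, 267, 624]

2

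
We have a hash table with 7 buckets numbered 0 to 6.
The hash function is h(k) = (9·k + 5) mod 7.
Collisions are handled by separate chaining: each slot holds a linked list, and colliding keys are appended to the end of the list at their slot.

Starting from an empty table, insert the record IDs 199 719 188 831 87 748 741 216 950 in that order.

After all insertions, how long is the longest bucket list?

199 → bucket 4
719 → bucket 1
188 → bucket 3
831 → bucket 1 (collision)
87 → bucket 4 (collision)
748 → bucket 3 (collision)
741 → bucket 3 (collision)
216 → bucket 3 (collision)
950 → bucket 1 (collision)
Final buckets:
0: .
1: 719 -> 831 -> 950
2: .
3: 188 -> 748 -> 741 -> 216
4: 199 -> 87
5: .
6: .

4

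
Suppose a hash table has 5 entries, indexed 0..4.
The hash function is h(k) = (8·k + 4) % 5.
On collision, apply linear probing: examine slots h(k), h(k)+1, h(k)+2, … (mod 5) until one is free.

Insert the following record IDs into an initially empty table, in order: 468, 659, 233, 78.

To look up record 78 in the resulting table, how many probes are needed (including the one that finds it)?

468: h=3 → slot 3
659: h=1 → slot 1
233: h=3, probe 3,4 → slot 4
78: h=3, probe 3,4,0 → slot 0
Table: [78, 659, ∅, 468, 233]
Lookup 78: h=3, probe 3,4,0 → found at 0.

3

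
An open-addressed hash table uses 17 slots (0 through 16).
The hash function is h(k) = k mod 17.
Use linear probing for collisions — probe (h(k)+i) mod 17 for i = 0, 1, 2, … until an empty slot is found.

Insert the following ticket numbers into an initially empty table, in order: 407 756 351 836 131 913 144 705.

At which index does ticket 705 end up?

10

407: h=16 → slot 16
756: h=8 → slot 8
351: h=11 → slot 11
836: h=3 → slot 3
131: h=12 → slot 12
913: h=12, probe 12,13 → slot 13
144: h=8, probe 8,9 → slot 9
705: h=8, probe 8,9,10 → slot 10
Table: [∅, ∅, ∅, 836, ∅, ∅, ∅, ∅, 756, 144, 705, 351, 131, 913, ∅, ∅, 407]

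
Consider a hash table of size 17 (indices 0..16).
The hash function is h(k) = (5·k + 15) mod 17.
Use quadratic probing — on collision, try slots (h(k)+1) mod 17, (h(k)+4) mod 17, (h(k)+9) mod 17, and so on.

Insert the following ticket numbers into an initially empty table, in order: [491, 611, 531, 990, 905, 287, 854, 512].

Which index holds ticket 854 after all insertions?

Insert 491: h=5, slot 5 empty → index 5.
Insert 611: h=10, slot 10 empty → index 10.
Insert 531: h=1, slot 1 empty → index 1.
Insert 990: h=1, slot 1 occupied → index 2.
Insert 905: h=1, slots 1,2,5,10 occupied → index 0.
Insert 287: h=5, slot 5 occupied → index 6.
Insert 854: h=1, slots 1,2,5,10,0 occupied → index 9.
Insert 512: h=8, slot 8 empty → index 8.
Table: [905, 531, 990, ., ., 491, 287, ., 512, 854, 611, ., ., ., ., ., .]

9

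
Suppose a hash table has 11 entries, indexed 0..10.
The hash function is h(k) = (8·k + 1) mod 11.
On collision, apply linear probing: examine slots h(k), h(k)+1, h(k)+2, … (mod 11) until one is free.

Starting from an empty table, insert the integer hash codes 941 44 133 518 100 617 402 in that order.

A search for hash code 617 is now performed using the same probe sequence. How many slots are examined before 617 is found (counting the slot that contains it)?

941 hashes to 5; slot 5 is free => place at 5.
44 hashes to 1; slot 1 is free => place at 1.
133 hashes to 9; slot 9 is free => place at 9.
518 hashes to 9; 9 taken => place at 10.
100 hashes to 9; 9,10 taken => place at 0.
617 hashes to 9; 9,10,0,1 taken => place at 2.
402 hashes to 5; 5 taken => place at 6.
Table: [100, 44, 617, -, -, 941, 402, -, -, 133, 518]
Lookup 617: h=9, probe 9,10,0,1,2 → found at 2.

5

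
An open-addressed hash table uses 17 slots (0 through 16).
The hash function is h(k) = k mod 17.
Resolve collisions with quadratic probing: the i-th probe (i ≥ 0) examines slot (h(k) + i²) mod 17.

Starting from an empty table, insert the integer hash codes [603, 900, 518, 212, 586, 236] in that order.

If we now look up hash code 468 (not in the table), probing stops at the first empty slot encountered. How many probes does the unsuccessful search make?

Insert 603: h=8, slot 8 empty → index 8.
Insert 900: h=16, slot 16 empty → index 16.
Insert 518: h=8, slot 8 occupied → index 9.
Insert 212: h=8, slots 8,9 occupied → index 12.
Insert 586: h=8, slots 8,9,12 occupied → index 0.
Insert 236: h=15, slot 15 empty → index 15.
Table: [586, _, _, _, _, _, _, _, 603, 518, _, _, 212, _, _, 236, 900]
Lookup 468: h=9, probe 9,10 → slot 10 empty, not found.

2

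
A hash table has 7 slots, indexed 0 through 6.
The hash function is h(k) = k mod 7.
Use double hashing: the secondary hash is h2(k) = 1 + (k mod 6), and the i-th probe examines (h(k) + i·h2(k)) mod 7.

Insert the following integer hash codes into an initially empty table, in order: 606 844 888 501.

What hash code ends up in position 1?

501

606 hashes to 4; slot 4 is free -> place at 4.
844 hashes to 4, h2=5; 4 taken -> place at 2.
888 hashes to 6; slot 6 is free -> place at 6.
501 hashes to 4, h2=4; 4 taken -> place at 1.
Table: [—, 501, 844, —, 606, —, 888]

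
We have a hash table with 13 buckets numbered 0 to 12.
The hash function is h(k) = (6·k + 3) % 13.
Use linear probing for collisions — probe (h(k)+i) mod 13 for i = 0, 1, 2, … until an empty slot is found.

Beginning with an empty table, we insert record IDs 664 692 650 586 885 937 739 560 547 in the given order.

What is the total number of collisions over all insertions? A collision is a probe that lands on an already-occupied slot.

15

Insert 664: h=9, slot 9 empty -> index 9.
Insert 692: h=8, slot 8 empty -> index 8.
Insert 650: h=3, slot 3 empty -> index 3.
Insert 586: h=9, slot 9 occupied -> index 10.
Insert 885: h=9, slots 9,10 occupied -> index 11.
Insert 937: h=9, slots 9,10,11 occupied -> index 12.
Insert 739: h=4, slot 4 empty -> index 4.
Insert 560: h=9, slots 9,10,11,12 occupied -> index 0.
Insert 547: h=9, slots 9,10,11,12,0 occupied -> index 1.
Table: [560, 547, ∅, 650, 739, ∅, ∅, ∅, 692, 664, 586, 885, 937]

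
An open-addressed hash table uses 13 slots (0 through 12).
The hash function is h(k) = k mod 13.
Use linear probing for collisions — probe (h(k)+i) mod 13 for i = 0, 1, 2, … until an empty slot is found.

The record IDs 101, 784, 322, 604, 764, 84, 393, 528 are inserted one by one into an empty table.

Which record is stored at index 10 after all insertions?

101

101 hashes to 10; slot 10 is free -> place at 10.
784 hashes to 4; slot 4 is free -> place at 4.
322 hashes to 10; 10 taken -> place at 11.
604 hashes to 6; slot 6 is free -> place at 6.
764 hashes to 10; 10,11 taken -> place at 12.
84 hashes to 6; 6 taken -> place at 7.
393 hashes to 3; slot 3 is free -> place at 3.
528 hashes to 8; slot 8 is free -> place at 8.
Table: [-, -, -, 393, 784, -, 604, 84, 528, -, 101, 322, 764]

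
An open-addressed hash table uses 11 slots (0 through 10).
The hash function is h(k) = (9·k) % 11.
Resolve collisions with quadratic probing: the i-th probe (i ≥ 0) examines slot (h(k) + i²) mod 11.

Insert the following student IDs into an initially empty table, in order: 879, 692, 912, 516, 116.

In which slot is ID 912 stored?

879 hashes to 2; slot 2 is free → place at 2.
692 hashes to 2; 2 taken → place at 3.
912 hashes to 2; 2,3 taken → place at 6.
516 hashes to 2; 2,3,6 taken → place at 0.
116 hashes to 10; slot 10 is free → place at 10.
Table: [516, ., 879, 692, ., ., 912, ., ., ., 116]

6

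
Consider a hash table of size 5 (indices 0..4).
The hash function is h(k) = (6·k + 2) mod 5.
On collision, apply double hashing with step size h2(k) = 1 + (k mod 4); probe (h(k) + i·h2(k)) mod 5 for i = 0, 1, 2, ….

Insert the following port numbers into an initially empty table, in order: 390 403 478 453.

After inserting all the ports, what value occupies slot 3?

390 hashes to 2; slot 2 is free → place at 2.
403 hashes to 0; slot 0 is free → place at 0.
478 hashes to 0, h2=3; 0 taken → place at 3.
453 hashes to 0, h2=2; 0,2 taken → place at 4.
Table: [403, —, 390, 478, 453]

478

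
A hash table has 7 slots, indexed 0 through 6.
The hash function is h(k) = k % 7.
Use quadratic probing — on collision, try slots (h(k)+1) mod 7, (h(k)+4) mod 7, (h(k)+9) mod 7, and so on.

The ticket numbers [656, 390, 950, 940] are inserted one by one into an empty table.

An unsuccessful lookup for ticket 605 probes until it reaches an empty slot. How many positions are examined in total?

656 hashes to 5; slot 5 is free → place at 5.
390 hashes to 5; 5 taken → place at 6.
950 hashes to 5; 5,6 taken → place at 2.
940 hashes to 2; 2 taken → place at 3.
Table: [-, -, 950, 940, -, 656, 390]
Lookup 605: h=3, probe 3,4 → slot 4 empty, not found.

2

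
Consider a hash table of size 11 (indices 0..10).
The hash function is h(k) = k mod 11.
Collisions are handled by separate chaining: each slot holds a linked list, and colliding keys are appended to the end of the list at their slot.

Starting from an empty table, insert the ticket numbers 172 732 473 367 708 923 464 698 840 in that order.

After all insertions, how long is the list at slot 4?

172 → bucket 7
732 → bucket 6
473 → bucket 0
367 → bucket 4
708 → bucket 4 (collision)
923 → bucket 10
464 → bucket 2
698 → bucket 5
840 → bucket 4 (collision)
Final buckets:
0: 473
1: ∅
2: 464
3: ∅
4: 367 -> 708 -> 840
5: 698
6: 732
7: 172
8: ∅
9: ∅
10: 923

3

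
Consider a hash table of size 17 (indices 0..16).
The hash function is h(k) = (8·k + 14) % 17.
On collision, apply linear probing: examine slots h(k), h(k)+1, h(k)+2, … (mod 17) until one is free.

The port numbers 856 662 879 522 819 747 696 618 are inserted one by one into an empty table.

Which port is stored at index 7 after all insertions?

747

856: h=11 → slot 11
662: h=6 → slot 6
879: h=8 → slot 8
522: h=8, probe 8,9 → slot 9
819: h=4 → slot 4
747: h=6, probe 6,7 → slot 7
696: h=6, probe 6,7,8,9,10 → slot 10
618: h=11, probe 11,12 → slot 12
Table: [-, -, -, -, 819, -, 662, 747, 879, 522, 696, 856, 618, -, -, -, -]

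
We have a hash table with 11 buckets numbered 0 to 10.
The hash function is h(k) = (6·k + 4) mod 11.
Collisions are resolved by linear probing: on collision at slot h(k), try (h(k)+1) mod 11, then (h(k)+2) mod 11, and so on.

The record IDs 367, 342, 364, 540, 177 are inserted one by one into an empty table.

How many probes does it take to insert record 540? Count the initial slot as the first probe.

367 hashes to 6; slot 6 is free => place at 6.
342 hashes to 10; slot 10 is free => place at 10.
364 hashes to 10; 10 taken => place at 0.
540 hashes to 10; 10,0 taken => place at 1.
177 hashes to 10; 10,0,1 taken => place at 2.
Table: [364, 540, 177, —, —, —, 367, —, —, —, 342]

3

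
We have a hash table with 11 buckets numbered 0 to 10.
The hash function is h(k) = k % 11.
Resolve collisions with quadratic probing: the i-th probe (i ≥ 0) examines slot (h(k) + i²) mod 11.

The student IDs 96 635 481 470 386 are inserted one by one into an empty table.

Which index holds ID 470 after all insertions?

96: h=8 -> slot 8
635: h=8, probe 8,9 -> slot 9
481: h=8, probe 8,9,1 -> slot 1
470: h=8, probe 8,9,1,6 -> slot 6
386: h=1, probe 1,2 -> slot 2
Table: [_, 481, 386, _, _, _, 470, _, 96, 635, _]

6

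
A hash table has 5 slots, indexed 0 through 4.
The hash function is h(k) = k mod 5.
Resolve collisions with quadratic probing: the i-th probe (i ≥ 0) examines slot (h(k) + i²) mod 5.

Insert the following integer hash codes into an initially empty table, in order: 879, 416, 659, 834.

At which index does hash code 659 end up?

0

Insert 879: h=4, slot 4 empty => index 4.
Insert 416: h=1, slot 1 empty => index 1.
Insert 659: h=4, slot 4 occupied => index 0.
Insert 834: h=4, slots 4,0 occupied => index 3.
Table: [659, 416, ∅, 834, 879]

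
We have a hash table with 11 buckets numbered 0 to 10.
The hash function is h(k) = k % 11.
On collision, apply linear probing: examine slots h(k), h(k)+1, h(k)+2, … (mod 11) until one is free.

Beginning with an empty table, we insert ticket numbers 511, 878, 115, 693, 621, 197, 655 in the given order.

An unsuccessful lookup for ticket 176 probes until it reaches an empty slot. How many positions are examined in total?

511: h=5 → slot 5
878: h=9 → slot 9
115: h=5, probe 5,6 → slot 6
693: h=0 → slot 0
621: h=5, probe 5,6,7 → slot 7
197: h=10 → slot 10
655: h=6, probe 6,7,8 → slot 8
Table: [693, -, -, -, -, 511, 115, 621, 655, 878, 197]
Lookup 176: h=0, probe 0,1 → slot 1 empty, not found.

2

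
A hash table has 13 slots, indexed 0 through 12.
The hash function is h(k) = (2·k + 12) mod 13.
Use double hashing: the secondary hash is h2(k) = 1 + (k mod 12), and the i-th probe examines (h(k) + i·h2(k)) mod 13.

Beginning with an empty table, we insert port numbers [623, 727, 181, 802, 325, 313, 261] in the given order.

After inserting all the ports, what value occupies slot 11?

623 hashes to 10; slot 10 is free → place at 10.
727 hashes to 10, h2=8; 10 taken → place at 5.
181 hashes to 10, h2=2; 10 taken → place at 12.
802 hashes to 4; slot 4 is free → place at 4.
325 hashes to 12, h2=2; 12 taken → place at 1.
313 hashes to 1, h2=2; 1 taken → place at 3.
261 hashes to 1, h2=10; 1 taken → place at 11.
Table: [_, 325, _, 313, 802, 727, _, _, _, _, 623, 261, 181]

261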